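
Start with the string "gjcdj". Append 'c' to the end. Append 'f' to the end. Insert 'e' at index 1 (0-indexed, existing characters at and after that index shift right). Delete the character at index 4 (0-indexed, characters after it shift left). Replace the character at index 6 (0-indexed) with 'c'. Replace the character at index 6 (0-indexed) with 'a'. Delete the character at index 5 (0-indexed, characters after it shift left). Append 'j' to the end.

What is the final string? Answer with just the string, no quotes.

Applying each edit step by step:
Start: "gjcdj"
Op 1 (append 'c'): "gjcdj" -> "gjcdjc"
Op 2 (append 'f'): "gjcdjc" -> "gjcdjcf"
Op 3 (insert 'e' at idx 1): "gjcdjcf" -> "gejcdjcf"
Op 4 (delete idx 4 = 'd'): "gejcdjcf" -> "gejcjcf"
Op 5 (replace idx 6: 'f' -> 'c'): "gejcjcf" -> "gejcjcc"
Op 6 (replace idx 6: 'c' -> 'a'): "gejcjcc" -> "gejcjca"
Op 7 (delete idx 5 = 'c'): "gejcjca" -> "gejcja"
Op 8 (append 'j'): "gejcja" -> "gejcjaj"

Answer: gejcjaj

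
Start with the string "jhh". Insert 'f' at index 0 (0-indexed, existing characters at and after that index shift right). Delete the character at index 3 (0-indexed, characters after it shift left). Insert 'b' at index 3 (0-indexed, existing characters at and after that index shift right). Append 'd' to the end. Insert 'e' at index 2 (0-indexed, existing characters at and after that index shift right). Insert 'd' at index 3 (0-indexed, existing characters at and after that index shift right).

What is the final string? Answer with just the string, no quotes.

Applying each edit step by step:
Start: "jhh"
Op 1 (insert 'f' at idx 0): "jhh" -> "fjhh"
Op 2 (delete idx 3 = 'h'): "fjhh" -> "fjh"
Op 3 (insert 'b' at idx 3): "fjh" -> "fjhb"
Op 4 (append 'd'): "fjhb" -> "fjhbd"
Op 5 (insert 'e' at idx 2): "fjhbd" -> "fjehbd"
Op 6 (insert 'd' at idx 3): "fjehbd" -> "fjedhbd"

Answer: fjedhbd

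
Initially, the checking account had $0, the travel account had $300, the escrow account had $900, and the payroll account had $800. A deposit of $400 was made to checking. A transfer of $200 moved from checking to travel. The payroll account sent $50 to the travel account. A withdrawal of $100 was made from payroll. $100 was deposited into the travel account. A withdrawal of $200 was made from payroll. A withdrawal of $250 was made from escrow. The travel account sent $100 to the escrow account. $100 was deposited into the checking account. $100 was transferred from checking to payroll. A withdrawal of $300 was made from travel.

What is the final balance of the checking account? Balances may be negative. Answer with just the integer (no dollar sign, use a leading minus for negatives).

Answer: 200

Derivation:
Tracking account balances step by step:
Start: checking=0, travel=300, escrow=900, payroll=800
Event 1 (deposit 400 to checking): checking: 0 + 400 = 400. Balances: checking=400, travel=300, escrow=900, payroll=800
Event 2 (transfer 200 checking -> travel): checking: 400 - 200 = 200, travel: 300 + 200 = 500. Balances: checking=200, travel=500, escrow=900, payroll=800
Event 3 (transfer 50 payroll -> travel): payroll: 800 - 50 = 750, travel: 500 + 50 = 550. Balances: checking=200, travel=550, escrow=900, payroll=750
Event 4 (withdraw 100 from payroll): payroll: 750 - 100 = 650. Balances: checking=200, travel=550, escrow=900, payroll=650
Event 5 (deposit 100 to travel): travel: 550 + 100 = 650. Balances: checking=200, travel=650, escrow=900, payroll=650
Event 6 (withdraw 200 from payroll): payroll: 650 - 200 = 450. Balances: checking=200, travel=650, escrow=900, payroll=450
Event 7 (withdraw 250 from escrow): escrow: 900 - 250 = 650. Balances: checking=200, travel=650, escrow=650, payroll=450
Event 8 (transfer 100 travel -> escrow): travel: 650 - 100 = 550, escrow: 650 + 100 = 750. Balances: checking=200, travel=550, escrow=750, payroll=450
Event 9 (deposit 100 to checking): checking: 200 + 100 = 300. Balances: checking=300, travel=550, escrow=750, payroll=450
Event 10 (transfer 100 checking -> payroll): checking: 300 - 100 = 200, payroll: 450 + 100 = 550. Balances: checking=200, travel=550, escrow=750, payroll=550
Event 11 (withdraw 300 from travel): travel: 550 - 300 = 250. Balances: checking=200, travel=250, escrow=750, payroll=550

Final balance of checking: 200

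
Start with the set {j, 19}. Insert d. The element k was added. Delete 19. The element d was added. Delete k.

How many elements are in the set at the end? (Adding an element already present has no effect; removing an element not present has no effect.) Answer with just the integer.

Tracking the set through each operation:
Start: {19, j}
Event 1 (add d): added. Set: {19, d, j}
Event 2 (add k): added. Set: {19, d, j, k}
Event 3 (remove 19): removed. Set: {d, j, k}
Event 4 (add d): already present, no change. Set: {d, j, k}
Event 5 (remove k): removed. Set: {d, j}

Final set: {d, j} (size 2)

Answer: 2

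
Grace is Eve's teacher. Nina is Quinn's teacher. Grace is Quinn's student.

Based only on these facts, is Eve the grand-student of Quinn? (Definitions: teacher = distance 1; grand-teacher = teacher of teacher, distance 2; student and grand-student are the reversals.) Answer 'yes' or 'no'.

Answer: yes

Derivation:
Reconstructing the teacher chain from the given facts:
  Nina -> Quinn -> Grace -> Eve
(each arrow means 'teacher of the next')
Positions in the chain (0 = top):
  position of Nina: 0
  position of Quinn: 1
  position of Grace: 2
  position of Eve: 3

Eve is at position 3, Quinn is at position 1; signed distance (j - i) = -2.
'grand-student' requires j - i = -2. Actual distance is -2, so the relation HOLDS.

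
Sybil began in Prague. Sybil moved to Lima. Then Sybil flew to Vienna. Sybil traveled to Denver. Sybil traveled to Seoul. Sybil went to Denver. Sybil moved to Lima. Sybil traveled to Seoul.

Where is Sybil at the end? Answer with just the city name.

Answer: Seoul

Derivation:
Tracking Sybil's location:
Start: Sybil is in Prague.
After move 1: Prague -> Lima. Sybil is in Lima.
After move 2: Lima -> Vienna. Sybil is in Vienna.
After move 3: Vienna -> Denver. Sybil is in Denver.
After move 4: Denver -> Seoul. Sybil is in Seoul.
After move 5: Seoul -> Denver. Sybil is in Denver.
After move 6: Denver -> Lima. Sybil is in Lima.
After move 7: Lima -> Seoul. Sybil is in Seoul.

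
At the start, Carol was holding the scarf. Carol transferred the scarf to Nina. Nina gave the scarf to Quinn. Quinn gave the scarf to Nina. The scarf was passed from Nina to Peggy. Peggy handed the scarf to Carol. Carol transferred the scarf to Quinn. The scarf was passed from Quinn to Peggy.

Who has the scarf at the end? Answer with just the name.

Answer: Peggy

Derivation:
Tracking the scarf through each event:
Start: Carol has the scarf.
After event 1: Nina has the scarf.
After event 2: Quinn has the scarf.
After event 3: Nina has the scarf.
After event 4: Peggy has the scarf.
After event 5: Carol has the scarf.
After event 6: Quinn has the scarf.
After event 7: Peggy has the scarf.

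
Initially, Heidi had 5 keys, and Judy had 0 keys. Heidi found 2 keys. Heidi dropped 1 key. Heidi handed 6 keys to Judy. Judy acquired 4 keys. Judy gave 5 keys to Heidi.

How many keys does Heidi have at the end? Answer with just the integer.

Tracking counts step by step:
Start: Heidi=5, Judy=0
Event 1 (Heidi +2): Heidi: 5 -> 7. State: Heidi=7, Judy=0
Event 2 (Heidi -1): Heidi: 7 -> 6. State: Heidi=6, Judy=0
Event 3 (Heidi -> Judy, 6): Heidi: 6 -> 0, Judy: 0 -> 6. State: Heidi=0, Judy=6
Event 4 (Judy +4): Judy: 6 -> 10. State: Heidi=0, Judy=10
Event 5 (Judy -> Heidi, 5): Judy: 10 -> 5, Heidi: 0 -> 5. State: Heidi=5, Judy=5

Heidi's final count: 5

Answer: 5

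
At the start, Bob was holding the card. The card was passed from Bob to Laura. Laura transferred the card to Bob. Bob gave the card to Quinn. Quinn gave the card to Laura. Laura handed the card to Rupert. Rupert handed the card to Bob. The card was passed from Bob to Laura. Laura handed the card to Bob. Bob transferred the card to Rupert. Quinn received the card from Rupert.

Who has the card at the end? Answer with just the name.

Answer: Quinn

Derivation:
Tracking the card through each event:
Start: Bob has the card.
After event 1: Laura has the card.
After event 2: Bob has the card.
After event 3: Quinn has the card.
After event 4: Laura has the card.
After event 5: Rupert has the card.
After event 6: Bob has the card.
After event 7: Laura has the card.
After event 8: Bob has the card.
After event 9: Rupert has the card.
After event 10: Quinn has the card.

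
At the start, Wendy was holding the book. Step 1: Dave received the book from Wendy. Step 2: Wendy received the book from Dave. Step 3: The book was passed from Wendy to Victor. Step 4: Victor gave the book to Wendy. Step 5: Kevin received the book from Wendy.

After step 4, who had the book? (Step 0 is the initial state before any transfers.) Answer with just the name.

Tracking the book holder through step 4:
After step 0 (start): Wendy
After step 1: Dave
After step 2: Wendy
After step 3: Victor
After step 4: Wendy

At step 4, the holder is Wendy.

Answer: Wendy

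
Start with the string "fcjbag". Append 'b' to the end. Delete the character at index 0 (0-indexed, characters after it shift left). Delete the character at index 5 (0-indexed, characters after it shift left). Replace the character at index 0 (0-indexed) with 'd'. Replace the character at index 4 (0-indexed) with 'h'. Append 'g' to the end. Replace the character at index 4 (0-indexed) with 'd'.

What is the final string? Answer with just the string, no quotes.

Applying each edit step by step:
Start: "fcjbag"
Op 1 (append 'b'): "fcjbag" -> "fcjbagb"
Op 2 (delete idx 0 = 'f'): "fcjbagb" -> "cjbagb"
Op 3 (delete idx 5 = 'b'): "cjbagb" -> "cjbag"
Op 4 (replace idx 0: 'c' -> 'd'): "cjbag" -> "djbag"
Op 5 (replace idx 4: 'g' -> 'h'): "djbag" -> "djbah"
Op 6 (append 'g'): "djbah" -> "djbahg"
Op 7 (replace idx 4: 'h' -> 'd'): "djbahg" -> "djbadg"

Answer: djbadg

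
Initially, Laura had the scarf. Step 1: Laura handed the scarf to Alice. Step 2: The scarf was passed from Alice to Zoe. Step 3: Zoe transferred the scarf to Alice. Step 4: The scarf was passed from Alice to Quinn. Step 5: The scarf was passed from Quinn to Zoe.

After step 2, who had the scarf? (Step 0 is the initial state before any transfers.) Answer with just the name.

Answer: Zoe

Derivation:
Tracking the scarf holder through step 2:
After step 0 (start): Laura
After step 1: Alice
After step 2: Zoe

At step 2, the holder is Zoe.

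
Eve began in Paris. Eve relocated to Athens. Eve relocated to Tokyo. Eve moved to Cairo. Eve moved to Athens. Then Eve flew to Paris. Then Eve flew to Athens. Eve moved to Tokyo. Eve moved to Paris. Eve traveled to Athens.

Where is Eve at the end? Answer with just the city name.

Answer: Athens

Derivation:
Tracking Eve's location:
Start: Eve is in Paris.
After move 1: Paris -> Athens. Eve is in Athens.
After move 2: Athens -> Tokyo. Eve is in Tokyo.
After move 3: Tokyo -> Cairo. Eve is in Cairo.
After move 4: Cairo -> Athens. Eve is in Athens.
After move 5: Athens -> Paris. Eve is in Paris.
After move 6: Paris -> Athens. Eve is in Athens.
After move 7: Athens -> Tokyo. Eve is in Tokyo.
After move 8: Tokyo -> Paris. Eve is in Paris.
After move 9: Paris -> Athens. Eve is in Athens.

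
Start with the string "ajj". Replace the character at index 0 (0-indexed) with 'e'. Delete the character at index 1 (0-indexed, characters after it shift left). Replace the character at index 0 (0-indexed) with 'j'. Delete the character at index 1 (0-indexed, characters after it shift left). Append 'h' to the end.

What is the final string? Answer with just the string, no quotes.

Answer: jh

Derivation:
Applying each edit step by step:
Start: "ajj"
Op 1 (replace idx 0: 'a' -> 'e'): "ajj" -> "ejj"
Op 2 (delete idx 1 = 'j'): "ejj" -> "ej"
Op 3 (replace idx 0: 'e' -> 'j'): "ej" -> "jj"
Op 4 (delete idx 1 = 'j'): "jj" -> "j"
Op 5 (append 'h'): "j" -> "jh"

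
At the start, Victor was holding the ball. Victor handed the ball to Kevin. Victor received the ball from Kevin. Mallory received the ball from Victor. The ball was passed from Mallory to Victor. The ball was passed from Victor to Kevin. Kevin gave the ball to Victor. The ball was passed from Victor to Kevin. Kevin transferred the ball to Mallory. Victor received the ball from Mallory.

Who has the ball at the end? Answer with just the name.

Answer: Victor

Derivation:
Tracking the ball through each event:
Start: Victor has the ball.
After event 1: Kevin has the ball.
After event 2: Victor has the ball.
After event 3: Mallory has the ball.
After event 4: Victor has the ball.
After event 5: Kevin has the ball.
After event 6: Victor has the ball.
After event 7: Kevin has the ball.
After event 8: Mallory has the ball.
After event 9: Victor has the ball.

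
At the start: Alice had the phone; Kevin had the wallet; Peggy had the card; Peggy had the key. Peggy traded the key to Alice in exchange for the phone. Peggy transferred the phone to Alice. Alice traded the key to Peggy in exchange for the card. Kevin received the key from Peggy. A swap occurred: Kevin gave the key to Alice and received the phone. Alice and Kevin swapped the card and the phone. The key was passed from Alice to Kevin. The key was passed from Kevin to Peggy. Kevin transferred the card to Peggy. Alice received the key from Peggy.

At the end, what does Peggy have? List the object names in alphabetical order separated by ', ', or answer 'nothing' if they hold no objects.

Answer: card

Derivation:
Tracking all object holders:
Start: phone:Alice, wallet:Kevin, card:Peggy, key:Peggy
Event 1 (swap key<->phone: now key:Alice, phone:Peggy). State: phone:Peggy, wallet:Kevin, card:Peggy, key:Alice
Event 2 (give phone: Peggy -> Alice). State: phone:Alice, wallet:Kevin, card:Peggy, key:Alice
Event 3 (swap key<->card: now key:Peggy, card:Alice). State: phone:Alice, wallet:Kevin, card:Alice, key:Peggy
Event 4 (give key: Peggy -> Kevin). State: phone:Alice, wallet:Kevin, card:Alice, key:Kevin
Event 5 (swap key<->phone: now key:Alice, phone:Kevin). State: phone:Kevin, wallet:Kevin, card:Alice, key:Alice
Event 6 (swap card<->phone: now card:Kevin, phone:Alice). State: phone:Alice, wallet:Kevin, card:Kevin, key:Alice
Event 7 (give key: Alice -> Kevin). State: phone:Alice, wallet:Kevin, card:Kevin, key:Kevin
Event 8 (give key: Kevin -> Peggy). State: phone:Alice, wallet:Kevin, card:Kevin, key:Peggy
Event 9 (give card: Kevin -> Peggy). State: phone:Alice, wallet:Kevin, card:Peggy, key:Peggy
Event 10 (give key: Peggy -> Alice). State: phone:Alice, wallet:Kevin, card:Peggy, key:Alice

Final state: phone:Alice, wallet:Kevin, card:Peggy, key:Alice
Peggy holds: card.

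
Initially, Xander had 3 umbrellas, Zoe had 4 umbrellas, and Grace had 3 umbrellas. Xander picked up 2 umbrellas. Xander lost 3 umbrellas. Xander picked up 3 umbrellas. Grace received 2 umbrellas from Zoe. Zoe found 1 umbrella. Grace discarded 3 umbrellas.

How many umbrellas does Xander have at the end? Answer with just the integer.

Tracking counts step by step:
Start: Xander=3, Zoe=4, Grace=3
Event 1 (Xander +2): Xander: 3 -> 5. State: Xander=5, Zoe=4, Grace=3
Event 2 (Xander -3): Xander: 5 -> 2. State: Xander=2, Zoe=4, Grace=3
Event 3 (Xander +3): Xander: 2 -> 5. State: Xander=5, Zoe=4, Grace=3
Event 4 (Zoe -> Grace, 2): Zoe: 4 -> 2, Grace: 3 -> 5. State: Xander=5, Zoe=2, Grace=5
Event 5 (Zoe +1): Zoe: 2 -> 3. State: Xander=5, Zoe=3, Grace=5
Event 6 (Grace -3): Grace: 5 -> 2. State: Xander=5, Zoe=3, Grace=2

Xander's final count: 5

Answer: 5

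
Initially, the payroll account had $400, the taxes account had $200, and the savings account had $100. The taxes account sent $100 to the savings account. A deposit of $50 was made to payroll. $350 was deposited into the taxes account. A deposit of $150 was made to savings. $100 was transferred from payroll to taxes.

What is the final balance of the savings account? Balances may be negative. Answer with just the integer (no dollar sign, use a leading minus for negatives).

Answer: 350

Derivation:
Tracking account balances step by step:
Start: payroll=400, taxes=200, savings=100
Event 1 (transfer 100 taxes -> savings): taxes: 200 - 100 = 100, savings: 100 + 100 = 200. Balances: payroll=400, taxes=100, savings=200
Event 2 (deposit 50 to payroll): payroll: 400 + 50 = 450. Balances: payroll=450, taxes=100, savings=200
Event 3 (deposit 350 to taxes): taxes: 100 + 350 = 450. Balances: payroll=450, taxes=450, savings=200
Event 4 (deposit 150 to savings): savings: 200 + 150 = 350. Balances: payroll=450, taxes=450, savings=350
Event 5 (transfer 100 payroll -> taxes): payroll: 450 - 100 = 350, taxes: 450 + 100 = 550. Balances: payroll=350, taxes=550, savings=350

Final balance of savings: 350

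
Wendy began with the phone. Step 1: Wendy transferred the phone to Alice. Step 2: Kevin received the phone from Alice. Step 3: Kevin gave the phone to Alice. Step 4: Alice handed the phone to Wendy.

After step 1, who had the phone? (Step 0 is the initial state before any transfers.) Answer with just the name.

Answer: Alice

Derivation:
Tracking the phone holder through step 1:
After step 0 (start): Wendy
After step 1: Alice

At step 1, the holder is Alice.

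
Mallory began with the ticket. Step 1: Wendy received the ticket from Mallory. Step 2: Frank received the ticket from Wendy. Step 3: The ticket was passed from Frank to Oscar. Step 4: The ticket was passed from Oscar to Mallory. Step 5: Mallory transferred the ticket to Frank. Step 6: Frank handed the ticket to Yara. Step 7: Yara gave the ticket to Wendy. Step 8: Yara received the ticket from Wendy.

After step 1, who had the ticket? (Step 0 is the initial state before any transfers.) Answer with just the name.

Tracking the ticket holder through step 1:
After step 0 (start): Mallory
After step 1: Wendy

At step 1, the holder is Wendy.

Answer: Wendy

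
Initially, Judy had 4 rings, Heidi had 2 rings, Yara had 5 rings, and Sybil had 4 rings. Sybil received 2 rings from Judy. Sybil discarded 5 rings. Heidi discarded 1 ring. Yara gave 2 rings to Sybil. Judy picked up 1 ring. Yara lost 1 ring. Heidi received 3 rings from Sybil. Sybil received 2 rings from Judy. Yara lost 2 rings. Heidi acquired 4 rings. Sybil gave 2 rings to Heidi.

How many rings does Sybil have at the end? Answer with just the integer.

Tracking counts step by step:
Start: Judy=4, Heidi=2, Yara=5, Sybil=4
Event 1 (Judy -> Sybil, 2): Judy: 4 -> 2, Sybil: 4 -> 6. State: Judy=2, Heidi=2, Yara=5, Sybil=6
Event 2 (Sybil -5): Sybil: 6 -> 1. State: Judy=2, Heidi=2, Yara=5, Sybil=1
Event 3 (Heidi -1): Heidi: 2 -> 1. State: Judy=2, Heidi=1, Yara=5, Sybil=1
Event 4 (Yara -> Sybil, 2): Yara: 5 -> 3, Sybil: 1 -> 3. State: Judy=2, Heidi=1, Yara=3, Sybil=3
Event 5 (Judy +1): Judy: 2 -> 3. State: Judy=3, Heidi=1, Yara=3, Sybil=3
Event 6 (Yara -1): Yara: 3 -> 2. State: Judy=3, Heidi=1, Yara=2, Sybil=3
Event 7 (Sybil -> Heidi, 3): Sybil: 3 -> 0, Heidi: 1 -> 4. State: Judy=3, Heidi=4, Yara=2, Sybil=0
Event 8 (Judy -> Sybil, 2): Judy: 3 -> 1, Sybil: 0 -> 2. State: Judy=1, Heidi=4, Yara=2, Sybil=2
Event 9 (Yara -2): Yara: 2 -> 0. State: Judy=1, Heidi=4, Yara=0, Sybil=2
Event 10 (Heidi +4): Heidi: 4 -> 8. State: Judy=1, Heidi=8, Yara=0, Sybil=2
Event 11 (Sybil -> Heidi, 2): Sybil: 2 -> 0, Heidi: 8 -> 10. State: Judy=1, Heidi=10, Yara=0, Sybil=0

Sybil's final count: 0

Answer: 0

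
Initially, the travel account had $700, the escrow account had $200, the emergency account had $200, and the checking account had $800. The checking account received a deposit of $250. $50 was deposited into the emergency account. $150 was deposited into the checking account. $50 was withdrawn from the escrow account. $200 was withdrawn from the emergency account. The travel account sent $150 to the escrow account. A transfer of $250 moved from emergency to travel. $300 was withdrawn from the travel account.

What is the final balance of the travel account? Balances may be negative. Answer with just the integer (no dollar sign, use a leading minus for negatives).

Answer: 500

Derivation:
Tracking account balances step by step:
Start: travel=700, escrow=200, emergency=200, checking=800
Event 1 (deposit 250 to checking): checking: 800 + 250 = 1050. Balances: travel=700, escrow=200, emergency=200, checking=1050
Event 2 (deposit 50 to emergency): emergency: 200 + 50 = 250. Balances: travel=700, escrow=200, emergency=250, checking=1050
Event 3 (deposit 150 to checking): checking: 1050 + 150 = 1200. Balances: travel=700, escrow=200, emergency=250, checking=1200
Event 4 (withdraw 50 from escrow): escrow: 200 - 50 = 150. Balances: travel=700, escrow=150, emergency=250, checking=1200
Event 5 (withdraw 200 from emergency): emergency: 250 - 200 = 50. Balances: travel=700, escrow=150, emergency=50, checking=1200
Event 6 (transfer 150 travel -> escrow): travel: 700 - 150 = 550, escrow: 150 + 150 = 300. Balances: travel=550, escrow=300, emergency=50, checking=1200
Event 7 (transfer 250 emergency -> travel): emergency: 50 - 250 = -200, travel: 550 + 250 = 800. Balances: travel=800, escrow=300, emergency=-200, checking=1200
Event 8 (withdraw 300 from travel): travel: 800 - 300 = 500. Balances: travel=500, escrow=300, emergency=-200, checking=1200

Final balance of travel: 500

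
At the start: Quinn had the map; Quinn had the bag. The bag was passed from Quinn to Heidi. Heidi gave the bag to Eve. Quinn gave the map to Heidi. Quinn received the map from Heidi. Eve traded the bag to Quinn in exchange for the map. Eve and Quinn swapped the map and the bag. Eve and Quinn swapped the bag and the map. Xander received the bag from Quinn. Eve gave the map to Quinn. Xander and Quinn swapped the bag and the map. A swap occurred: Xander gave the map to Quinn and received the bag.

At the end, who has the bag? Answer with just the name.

Answer: Xander

Derivation:
Tracking all object holders:
Start: map:Quinn, bag:Quinn
Event 1 (give bag: Quinn -> Heidi). State: map:Quinn, bag:Heidi
Event 2 (give bag: Heidi -> Eve). State: map:Quinn, bag:Eve
Event 3 (give map: Quinn -> Heidi). State: map:Heidi, bag:Eve
Event 4 (give map: Heidi -> Quinn). State: map:Quinn, bag:Eve
Event 5 (swap bag<->map: now bag:Quinn, map:Eve). State: map:Eve, bag:Quinn
Event 6 (swap map<->bag: now map:Quinn, bag:Eve). State: map:Quinn, bag:Eve
Event 7 (swap bag<->map: now bag:Quinn, map:Eve). State: map:Eve, bag:Quinn
Event 8 (give bag: Quinn -> Xander). State: map:Eve, bag:Xander
Event 9 (give map: Eve -> Quinn). State: map:Quinn, bag:Xander
Event 10 (swap bag<->map: now bag:Quinn, map:Xander). State: map:Xander, bag:Quinn
Event 11 (swap map<->bag: now map:Quinn, bag:Xander). State: map:Quinn, bag:Xander

Final state: map:Quinn, bag:Xander
The bag is held by Xander.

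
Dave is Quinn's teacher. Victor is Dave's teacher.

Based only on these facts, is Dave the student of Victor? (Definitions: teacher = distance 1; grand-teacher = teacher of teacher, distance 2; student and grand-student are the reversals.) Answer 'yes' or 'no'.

Reconstructing the teacher chain from the given facts:
  Victor -> Dave -> Quinn
(each arrow means 'teacher of the next')
Positions in the chain (0 = top):
  position of Victor: 0
  position of Dave: 1
  position of Quinn: 2

Dave is at position 1, Victor is at position 0; signed distance (j - i) = -1.
'student' requires j - i = -1. Actual distance is -1, so the relation HOLDS.

Answer: yes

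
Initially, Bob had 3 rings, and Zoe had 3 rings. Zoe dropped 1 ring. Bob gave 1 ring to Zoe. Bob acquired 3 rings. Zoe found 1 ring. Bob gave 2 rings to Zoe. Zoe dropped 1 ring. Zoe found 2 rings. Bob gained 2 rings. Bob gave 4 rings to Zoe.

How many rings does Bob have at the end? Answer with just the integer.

Answer: 1

Derivation:
Tracking counts step by step:
Start: Bob=3, Zoe=3
Event 1 (Zoe -1): Zoe: 3 -> 2. State: Bob=3, Zoe=2
Event 2 (Bob -> Zoe, 1): Bob: 3 -> 2, Zoe: 2 -> 3. State: Bob=2, Zoe=3
Event 3 (Bob +3): Bob: 2 -> 5. State: Bob=5, Zoe=3
Event 4 (Zoe +1): Zoe: 3 -> 4. State: Bob=5, Zoe=4
Event 5 (Bob -> Zoe, 2): Bob: 5 -> 3, Zoe: 4 -> 6. State: Bob=3, Zoe=6
Event 6 (Zoe -1): Zoe: 6 -> 5. State: Bob=3, Zoe=5
Event 7 (Zoe +2): Zoe: 5 -> 7. State: Bob=3, Zoe=7
Event 8 (Bob +2): Bob: 3 -> 5. State: Bob=5, Zoe=7
Event 9 (Bob -> Zoe, 4): Bob: 5 -> 1, Zoe: 7 -> 11. State: Bob=1, Zoe=11

Bob's final count: 1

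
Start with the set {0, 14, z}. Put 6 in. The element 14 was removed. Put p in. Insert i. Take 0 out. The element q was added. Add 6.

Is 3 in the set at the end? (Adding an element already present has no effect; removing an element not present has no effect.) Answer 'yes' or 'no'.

Tracking the set through each operation:
Start: {0, 14, z}
Event 1 (add 6): added. Set: {0, 14, 6, z}
Event 2 (remove 14): removed. Set: {0, 6, z}
Event 3 (add p): added. Set: {0, 6, p, z}
Event 4 (add i): added. Set: {0, 6, i, p, z}
Event 5 (remove 0): removed. Set: {6, i, p, z}
Event 6 (add q): added. Set: {6, i, p, q, z}
Event 7 (add 6): already present, no change. Set: {6, i, p, q, z}

Final set: {6, i, p, q, z} (size 5)
3 is NOT in the final set.

Answer: no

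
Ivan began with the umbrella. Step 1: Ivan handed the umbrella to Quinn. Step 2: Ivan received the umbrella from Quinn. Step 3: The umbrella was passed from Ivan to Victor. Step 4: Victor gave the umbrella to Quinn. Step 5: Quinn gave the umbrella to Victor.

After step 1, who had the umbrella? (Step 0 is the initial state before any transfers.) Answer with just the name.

Answer: Quinn

Derivation:
Tracking the umbrella holder through step 1:
After step 0 (start): Ivan
After step 1: Quinn

At step 1, the holder is Quinn.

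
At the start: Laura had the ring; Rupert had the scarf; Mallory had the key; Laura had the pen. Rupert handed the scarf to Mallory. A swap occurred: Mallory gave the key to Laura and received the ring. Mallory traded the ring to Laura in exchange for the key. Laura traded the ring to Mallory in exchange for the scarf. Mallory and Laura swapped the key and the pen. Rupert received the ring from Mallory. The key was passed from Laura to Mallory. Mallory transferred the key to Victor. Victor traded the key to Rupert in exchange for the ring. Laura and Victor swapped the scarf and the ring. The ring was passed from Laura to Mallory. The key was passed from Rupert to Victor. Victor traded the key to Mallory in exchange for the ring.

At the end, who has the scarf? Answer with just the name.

Answer: Victor

Derivation:
Tracking all object holders:
Start: ring:Laura, scarf:Rupert, key:Mallory, pen:Laura
Event 1 (give scarf: Rupert -> Mallory). State: ring:Laura, scarf:Mallory, key:Mallory, pen:Laura
Event 2 (swap key<->ring: now key:Laura, ring:Mallory). State: ring:Mallory, scarf:Mallory, key:Laura, pen:Laura
Event 3 (swap ring<->key: now ring:Laura, key:Mallory). State: ring:Laura, scarf:Mallory, key:Mallory, pen:Laura
Event 4 (swap ring<->scarf: now ring:Mallory, scarf:Laura). State: ring:Mallory, scarf:Laura, key:Mallory, pen:Laura
Event 5 (swap key<->pen: now key:Laura, pen:Mallory). State: ring:Mallory, scarf:Laura, key:Laura, pen:Mallory
Event 6 (give ring: Mallory -> Rupert). State: ring:Rupert, scarf:Laura, key:Laura, pen:Mallory
Event 7 (give key: Laura -> Mallory). State: ring:Rupert, scarf:Laura, key:Mallory, pen:Mallory
Event 8 (give key: Mallory -> Victor). State: ring:Rupert, scarf:Laura, key:Victor, pen:Mallory
Event 9 (swap key<->ring: now key:Rupert, ring:Victor). State: ring:Victor, scarf:Laura, key:Rupert, pen:Mallory
Event 10 (swap scarf<->ring: now scarf:Victor, ring:Laura). State: ring:Laura, scarf:Victor, key:Rupert, pen:Mallory
Event 11 (give ring: Laura -> Mallory). State: ring:Mallory, scarf:Victor, key:Rupert, pen:Mallory
Event 12 (give key: Rupert -> Victor). State: ring:Mallory, scarf:Victor, key:Victor, pen:Mallory
Event 13 (swap key<->ring: now key:Mallory, ring:Victor). State: ring:Victor, scarf:Victor, key:Mallory, pen:Mallory

Final state: ring:Victor, scarf:Victor, key:Mallory, pen:Mallory
The scarf is held by Victor.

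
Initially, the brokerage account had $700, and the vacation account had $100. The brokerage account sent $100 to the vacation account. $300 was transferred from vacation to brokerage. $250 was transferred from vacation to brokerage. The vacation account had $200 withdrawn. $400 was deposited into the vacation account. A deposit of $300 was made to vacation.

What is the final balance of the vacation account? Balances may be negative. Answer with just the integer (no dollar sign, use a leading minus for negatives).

Answer: 150

Derivation:
Tracking account balances step by step:
Start: brokerage=700, vacation=100
Event 1 (transfer 100 brokerage -> vacation): brokerage: 700 - 100 = 600, vacation: 100 + 100 = 200. Balances: brokerage=600, vacation=200
Event 2 (transfer 300 vacation -> brokerage): vacation: 200 - 300 = -100, brokerage: 600 + 300 = 900. Balances: brokerage=900, vacation=-100
Event 3 (transfer 250 vacation -> brokerage): vacation: -100 - 250 = -350, brokerage: 900 + 250 = 1150. Balances: brokerage=1150, vacation=-350
Event 4 (withdraw 200 from vacation): vacation: -350 - 200 = -550. Balances: brokerage=1150, vacation=-550
Event 5 (deposit 400 to vacation): vacation: -550 + 400 = -150. Balances: brokerage=1150, vacation=-150
Event 6 (deposit 300 to vacation): vacation: -150 + 300 = 150. Balances: brokerage=1150, vacation=150

Final balance of vacation: 150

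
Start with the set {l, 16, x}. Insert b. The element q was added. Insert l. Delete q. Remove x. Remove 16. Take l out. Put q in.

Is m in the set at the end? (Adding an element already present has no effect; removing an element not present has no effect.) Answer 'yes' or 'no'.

Tracking the set through each operation:
Start: {16, l, x}
Event 1 (add b): added. Set: {16, b, l, x}
Event 2 (add q): added. Set: {16, b, l, q, x}
Event 3 (add l): already present, no change. Set: {16, b, l, q, x}
Event 4 (remove q): removed. Set: {16, b, l, x}
Event 5 (remove x): removed. Set: {16, b, l}
Event 6 (remove 16): removed. Set: {b, l}
Event 7 (remove l): removed. Set: {b}
Event 8 (add q): added. Set: {b, q}

Final set: {b, q} (size 2)
m is NOT in the final set.

Answer: no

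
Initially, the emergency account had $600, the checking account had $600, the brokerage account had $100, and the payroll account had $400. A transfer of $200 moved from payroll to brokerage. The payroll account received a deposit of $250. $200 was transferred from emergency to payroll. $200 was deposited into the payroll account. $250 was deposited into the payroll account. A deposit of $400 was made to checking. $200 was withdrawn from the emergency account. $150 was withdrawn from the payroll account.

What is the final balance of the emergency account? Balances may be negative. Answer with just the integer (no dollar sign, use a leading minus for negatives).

Tracking account balances step by step:
Start: emergency=600, checking=600, brokerage=100, payroll=400
Event 1 (transfer 200 payroll -> brokerage): payroll: 400 - 200 = 200, brokerage: 100 + 200 = 300. Balances: emergency=600, checking=600, brokerage=300, payroll=200
Event 2 (deposit 250 to payroll): payroll: 200 + 250 = 450. Balances: emergency=600, checking=600, brokerage=300, payroll=450
Event 3 (transfer 200 emergency -> payroll): emergency: 600 - 200 = 400, payroll: 450 + 200 = 650. Balances: emergency=400, checking=600, brokerage=300, payroll=650
Event 4 (deposit 200 to payroll): payroll: 650 + 200 = 850. Balances: emergency=400, checking=600, brokerage=300, payroll=850
Event 5 (deposit 250 to payroll): payroll: 850 + 250 = 1100. Balances: emergency=400, checking=600, brokerage=300, payroll=1100
Event 6 (deposit 400 to checking): checking: 600 + 400 = 1000. Balances: emergency=400, checking=1000, brokerage=300, payroll=1100
Event 7 (withdraw 200 from emergency): emergency: 400 - 200 = 200. Balances: emergency=200, checking=1000, brokerage=300, payroll=1100
Event 8 (withdraw 150 from payroll): payroll: 1100 - 150 = 950. Balances: emergency=200, checking=1000, brokerage=300, payroll=950

Final balance of emergency: 200

Answer: 200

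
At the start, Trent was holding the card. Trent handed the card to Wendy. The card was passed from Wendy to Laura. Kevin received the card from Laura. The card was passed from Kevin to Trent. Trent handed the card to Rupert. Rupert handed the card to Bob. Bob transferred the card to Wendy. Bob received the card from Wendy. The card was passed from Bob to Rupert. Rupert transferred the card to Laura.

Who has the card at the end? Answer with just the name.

Tracking the card through each event:
Start: Trent has the card.
After event 1: Wendy has the card.
After event 2: Laura has the card.
After event 3: Kevin has the card.
After event 4: Trent has the card.
After event 5: Rupert has the card.
After event 6: Bob has the card.
After event 7: Wendy has the card.
After event 8: Bob has the card.
After event 9: Rupert has the card.
After event 10: Laura has the card.

Answer: Laura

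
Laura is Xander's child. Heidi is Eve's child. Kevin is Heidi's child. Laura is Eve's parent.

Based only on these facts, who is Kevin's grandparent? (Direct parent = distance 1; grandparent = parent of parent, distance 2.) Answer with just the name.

Reconstructing the parent chain from the given facts:
  Xander -> Laura -> Eve -> Heidi -> Kevin
(each arrow means 'parent of the next')
Positions in the chain (0 = top):
  position of Xander: 0
  position of Laura: 1
  position of Eve: 2
  position of Heidi: 3
  position of Kevin: 4

Kevin is at position 4; the grandparent is 2 steps up the chain, i.e. position 2: Eve.

Answer: Eve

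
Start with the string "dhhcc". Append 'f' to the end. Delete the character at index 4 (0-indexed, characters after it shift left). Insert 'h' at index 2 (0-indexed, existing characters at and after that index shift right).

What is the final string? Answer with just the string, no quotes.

Applying each edit step by step:
Start: "dhhcc"
Op 1 (append 'f'): "dhhcc" -> "dhhccf"
Op 2 (delete idx 4 = 'c'): "dhhccf" -> "dhhcf"
Op 3 (insert 'h' at idx 2): "dhhcf" -> "dhhhcf"

Answer: dhhhcf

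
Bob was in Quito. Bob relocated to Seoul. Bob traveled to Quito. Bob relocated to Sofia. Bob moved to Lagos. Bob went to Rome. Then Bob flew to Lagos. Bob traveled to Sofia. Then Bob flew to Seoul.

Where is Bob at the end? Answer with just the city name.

Answer: Seoul

Derivation:
Tracking Bob's location:
Start: Bob is in Quito.
After move 1: Quito -> Seoul. Bob is in Seoul.
After move 2: Seoul -> Quito. Bob is in Quito.
After move 3: Quito -> Sofia. Bob is in Sofia.
After move 4: Sofia -> Lagos. Bob is in Lagos.
After move 5: Lagos -> Rome. Bob is in Rome.
After move 6: Rome -> Lagos. Bob is in Lagos.
After move 7: Lagos -> Sofia. Bob is in Sofia.
After move 8: Sofia -> Seoul. Bob is in Seoul.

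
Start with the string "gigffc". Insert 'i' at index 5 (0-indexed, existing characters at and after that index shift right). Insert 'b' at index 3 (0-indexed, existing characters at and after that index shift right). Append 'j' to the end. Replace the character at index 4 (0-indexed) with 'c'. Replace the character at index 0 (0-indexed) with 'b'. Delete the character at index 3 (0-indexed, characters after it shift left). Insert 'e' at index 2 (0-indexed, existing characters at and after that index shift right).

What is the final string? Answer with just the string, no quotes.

Applying each edit step by step:
Start: "gigffc"
Op 1 (insert 'i' at idx 5): "gigffc" -> "gigffic"
Op 2 (insert 'b' at idx 3): "gigffic" -> "gigbffic"
Op 3 (append 'j'): "gigbffic" -> "gigbfficj"
Op 4 (replace idx 4: 'f' -> 'c'): "gigbfficj" -> "gigbcficj"
Op 5 (replace idx 0: 'g' -> 'b'): "gigbcficj" -> "bigbcficj"
Op 6 (delete idx 3 = 'b'): "bigbcficj" -> "bigcficj"
Op 7 (insert 'e' at idx 2): "bigcficj" -> "biegcficj"

Answer: biegcficj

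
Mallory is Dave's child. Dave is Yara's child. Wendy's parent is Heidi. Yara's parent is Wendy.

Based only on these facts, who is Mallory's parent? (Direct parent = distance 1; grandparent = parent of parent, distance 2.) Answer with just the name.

Reconstructing the parent chain from the given facts:
  Heidi -> Wendy -> Yara -> Dave -> Mallory
(each arrow means 'parent of the next')
Positions in the chain (0 = top):
  position of Heidi: 0
  position of Wendy: 1
  position of Yara: 2
  position of Dave: 3
  position of Mallory: 4

Mallory is at position 4; the parent is 1 step up the chain, i.e. position 3: Dave.

Answer: Dave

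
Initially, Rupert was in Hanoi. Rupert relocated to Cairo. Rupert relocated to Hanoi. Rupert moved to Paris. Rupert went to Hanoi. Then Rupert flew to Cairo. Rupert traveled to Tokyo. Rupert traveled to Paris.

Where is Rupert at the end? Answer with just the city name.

Answer: Paris

Derivation:
Tracking Rupert's location:
Start: Rupert is in Hanoi.
After move 1: Hanoi -> Cairo. Rupert is in Cairo.
After move 2: Cairo -> Hanoi. Rupert is in Hanoi.
After move 3: Hanoi -> Paris. Rupert is in Paris.
After move 4: Paris -> Hanoi. Rupert is in Hanoi.
After move 5: Hanoi -> Cairo. Rupert is in Cairo.
After move 6: Cairo -> Tokyo. Rupert is in Tokyo.
After move 7: Tokyo -> Paris. Rupert is in Paris.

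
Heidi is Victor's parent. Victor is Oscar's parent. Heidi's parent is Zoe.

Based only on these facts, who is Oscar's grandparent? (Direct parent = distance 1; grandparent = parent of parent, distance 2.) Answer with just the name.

Answer: Heidi

Derivation:
Reconstructing the parent chain from the given facts:
  Zoe -> Heidi -> Victor -> Oscar
(each arrow means 'parent of the next')
Positions in the chain (0 = top):
  position of Zoe: 0
  position of Heidi: 1
  position of Victor: 2
  position of Oscar: 3

Oscar is at position 3; the grandparent is 2 steps up the chain, i.e. position 1: Heidi.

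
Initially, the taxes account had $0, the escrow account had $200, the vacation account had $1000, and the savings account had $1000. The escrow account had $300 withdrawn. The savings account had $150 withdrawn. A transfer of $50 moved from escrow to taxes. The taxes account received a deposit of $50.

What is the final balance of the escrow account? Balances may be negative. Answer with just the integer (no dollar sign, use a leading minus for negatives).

Tracking account balances step by step:
Start: taxes=0, escrow=200, vacation=1000, savings=1000
Event 1 (withdraw 300 from escrow): escrow: 200 - 300 = -100. Balances: taxes=0, escrow=-100, vacation=1000, savings=1000
Event 2 (withdraw 150 from savings): savings: 1000 - 150 = 850. Balances: taxes=0, escrow=-100, vacation=1000, savings=850
Event 3 (transfer 50 escrow -> taxes): escrow: -100 - 50 = -150, taxes: 0 + 50 = 50. Balances: taxes=50, escrow=-150, vacation=1000, savings=850
Event 4 (deposit 50 to taxes): taxes: 50 + 50 = 100. Balances: taxes=100, escrow=-150, vacation=1000, savings=850

Final balance of escrow: -150

Answer: -150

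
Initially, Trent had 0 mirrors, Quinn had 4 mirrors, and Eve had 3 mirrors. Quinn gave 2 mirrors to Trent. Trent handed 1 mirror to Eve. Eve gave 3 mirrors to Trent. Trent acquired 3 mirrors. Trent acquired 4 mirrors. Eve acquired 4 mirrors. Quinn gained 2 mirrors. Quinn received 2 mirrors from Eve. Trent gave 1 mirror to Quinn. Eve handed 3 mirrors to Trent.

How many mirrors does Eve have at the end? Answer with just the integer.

Answer: 0

Derivation:
Tracking counts step by step:
Start: Trent=0, Quinn=4, Eve=3
Event 1 (Quinn -> Trent, 2): Quinn: 4 -> 2, Trent: 0 -> 2. State: Trent=2, Quinn=2, Eve=3
Event 2 (Trent -> Eve, 1): Trent: 2 -> 1, Eve: 3 -> 4. State: Trent=1, Quinn=2, Eve=4
Event 3 (Eve -> Trent, 3): Eve: 4 -> 1, Trent: 1 -> 4. State: Trent=4, Quinn=2, Eve=1
Event 4 (Trent +3): Trent: 4 -> 7. State: Trent=7, Quinn=2, Eve=1
Event 5 (Trent +4): Trent: 7 -> 11. State: Trent=11, Quinn=2, Eve=1
Event 6 (Eve +4): Eve: 1 -> 5. State: Trent=11, Quinn=2, Eve=5
Event 7 (Quinn +2): Quinn: 2 -> 4. State: Trent=11, Quinn=4, Eve=5
Event 8 (Eve -> Quinn, 2): Eve: 5 -> 3, Quinn: 4 -> 6. State: Trent=11, Quinn=6, Eve=3
Event 9 (Trent -> Quinn, 1): Trent: 11 -> 10, Quinn: 6 -> 7. State: Trent=10, Quinn=7, Eve=3
Event 10 (Eve -> Trent, 3): Eve: 3 -> 0, Trent: 10 -> 13. State: Trent=13, Quinn=7, Eve=0

Eve's final count: 0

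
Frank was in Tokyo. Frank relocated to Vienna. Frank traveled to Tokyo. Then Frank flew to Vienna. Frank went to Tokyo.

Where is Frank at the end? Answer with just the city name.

Answer: Tokyo

Derivation:
Tracking Frank's location:
Start: Frank is in Tokyo.
After move 1: Tokyo -> Vienna. Frank is in Vienna.
After move 2: Vienna -> Tokyo. Frank is in Tokyo.
After move 3: Tokyo -> Vienna. Frank is in Vienna.
After move 4: Vienna -> Tokyo. Frank is in Tokyo.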